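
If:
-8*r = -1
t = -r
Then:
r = 1/8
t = -1/8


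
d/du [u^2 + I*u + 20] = 2*u + I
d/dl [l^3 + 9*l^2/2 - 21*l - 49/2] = 3*l^2 + 9*l - 21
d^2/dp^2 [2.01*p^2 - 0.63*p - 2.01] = 4.02000000000000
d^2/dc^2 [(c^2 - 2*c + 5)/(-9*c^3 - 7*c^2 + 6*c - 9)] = 2*(-81*c^6 + 486*c^5 - 2214*c^4 - 1789*c^3 - 708*c^2 + 1467*c + 162)/(729*c^9 + 1701*c^8 - 135*c^7 + 262*c^6 + 3492*c^5 - 837*c^4 - 297*c^3 + 2673*c^2 - 1458*c + 729)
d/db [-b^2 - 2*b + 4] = -2*b - 2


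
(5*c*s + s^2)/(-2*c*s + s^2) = (5*c + s)/(-2*c + s)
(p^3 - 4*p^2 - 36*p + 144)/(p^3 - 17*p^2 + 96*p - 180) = (p^2 + 2*p - 24)/(p^2 - 11*p + 30)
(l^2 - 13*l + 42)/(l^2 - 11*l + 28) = (l - 6)/(l - 4)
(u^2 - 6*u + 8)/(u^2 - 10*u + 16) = (u - 4)/(u - 8)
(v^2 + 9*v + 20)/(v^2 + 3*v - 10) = (v + 4)/(v - 2)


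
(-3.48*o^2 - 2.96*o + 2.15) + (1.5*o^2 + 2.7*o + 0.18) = -1.98*o^2 - 0.26*o + 2.33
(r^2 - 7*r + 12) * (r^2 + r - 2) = r^4 - 6*r^3 + 3*r^2 + 26*r - 24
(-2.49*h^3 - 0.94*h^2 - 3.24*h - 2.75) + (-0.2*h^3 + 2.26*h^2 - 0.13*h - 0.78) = -2.69*h^3 + 1.32*h^2 - 3.37*h - 3.53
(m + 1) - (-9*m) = 10*m + 1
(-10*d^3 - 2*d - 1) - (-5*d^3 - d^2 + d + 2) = -5*d^3 + d^2 - 3*d - 3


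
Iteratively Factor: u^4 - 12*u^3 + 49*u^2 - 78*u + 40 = (u - 1)*(u^3 - 11*u^2 + 38*u - 40) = (u - 4)*(u - 1)*(u^2 - 7*u + 10) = (u - 5)*(u - 4)*(u - 1)*(u - 2)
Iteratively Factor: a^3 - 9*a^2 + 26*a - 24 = (a - 3)*(a^2 - 6*a + 8) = (a - 4)*(a - 3)*(a - 2)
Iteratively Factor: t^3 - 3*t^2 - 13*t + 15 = (t - 1)*(t^2 - 2*t - 15) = (t - 1)*(t + 3)*(t - 5)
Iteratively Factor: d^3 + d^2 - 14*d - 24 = (d - 4)*(d^2 + 5*d + 6) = (d - 4)*(d + 2)*(d + 3)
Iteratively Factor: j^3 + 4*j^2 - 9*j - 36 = (j + 4)*(j^2 - 9) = (j + 3)*(j + 4)*(j - 3)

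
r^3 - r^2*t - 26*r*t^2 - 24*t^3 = (r - 6*t)*(r + t)*(r + 4*t)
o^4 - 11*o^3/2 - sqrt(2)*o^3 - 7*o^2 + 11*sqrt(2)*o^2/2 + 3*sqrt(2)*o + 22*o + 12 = (o - 6)*(o + 1/2)*(o - 2*sqrt(2))*(o + sqrt(2))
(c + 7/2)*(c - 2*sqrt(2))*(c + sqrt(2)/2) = c^3 - 3*sqrt(2)*c^2/2 + 7*c^2/2 - 21*sqrt(2)*c/4 - 2*c - 7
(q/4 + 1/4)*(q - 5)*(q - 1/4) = q^3/4 - 17*q^2/16 - q + 5/16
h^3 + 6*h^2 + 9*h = h*(h + 3)^2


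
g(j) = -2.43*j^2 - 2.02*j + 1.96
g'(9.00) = -45.76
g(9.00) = -213.05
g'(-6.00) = 27.14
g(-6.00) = -73.40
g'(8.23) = -42.02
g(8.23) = -179.26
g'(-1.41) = 4.83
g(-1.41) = -0.02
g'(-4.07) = 17.76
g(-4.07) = -30.07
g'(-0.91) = 2.40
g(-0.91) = 1.79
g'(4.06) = -21.75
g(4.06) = -46.30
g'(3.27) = -17.91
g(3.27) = -30.63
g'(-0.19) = -1.10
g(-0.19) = 2.26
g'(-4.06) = 17.71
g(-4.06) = -29.89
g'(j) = -4.86*j - 2.02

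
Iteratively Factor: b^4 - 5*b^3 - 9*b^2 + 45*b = (b + 3)*(b^3 - 8*b^2 + 15*b) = b*(b + 3)*(b^2 - 8*b + 15) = b*(b - 3)*(b + 3)*(b - 5)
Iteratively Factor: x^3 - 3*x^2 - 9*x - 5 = (x - 5)*(x^2 + 2*x + 1) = (x - 5)*(x + 1)*(x + 1)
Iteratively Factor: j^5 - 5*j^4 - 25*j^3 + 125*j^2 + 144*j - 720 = (j - 5)*(j^4 - 25*j^2 + 144) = (j - 5)*(j - 3)*(j^3 + 3*j^2 - 16*j - 48) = (j - 5)*(j - 4)*(j - 3)*(j^2 + 7*j + 12) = (j - 5)*(j - 4)*(j - 3)*(j + 3)*(j + 4)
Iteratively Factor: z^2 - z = (z - 1)*(z)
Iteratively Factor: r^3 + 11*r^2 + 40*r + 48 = (r + 4)*(r^2 + 7*r + 12) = (r + 4)^2*(r + 3)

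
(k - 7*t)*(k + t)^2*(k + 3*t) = k^4 - 2*k^3*t - 28*k^2*t^2 - 46*k*t^3 - 21*t^4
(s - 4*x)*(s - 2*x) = s^2 - 6*s*x + 8*x^2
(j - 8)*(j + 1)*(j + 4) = j^3 - 3*j^2 - 36*j - 32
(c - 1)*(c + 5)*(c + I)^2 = c^4 + 4*c^3 + 2*I*c^3 - 6*c^2 + 8*I*c^2 - 4*c - 10*I*c + 5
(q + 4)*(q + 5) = q^2 + 9*q + 20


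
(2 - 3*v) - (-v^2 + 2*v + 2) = v^2 - 5*v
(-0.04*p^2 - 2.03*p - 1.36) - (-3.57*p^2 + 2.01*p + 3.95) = 3.53*p^2 - 4.04*p - 5.31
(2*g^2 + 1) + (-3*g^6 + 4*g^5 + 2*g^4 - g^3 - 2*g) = -3*g^6 + 4*g^5 + 2*g^4 - g^3 + 2*g^2 - 2*g + 1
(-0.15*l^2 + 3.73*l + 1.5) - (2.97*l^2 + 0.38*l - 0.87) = -3.12*l^2 + 3.35*l + 2.37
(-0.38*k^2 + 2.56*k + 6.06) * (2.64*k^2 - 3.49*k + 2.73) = -1.0032*k^4 + 8.0846*k^3 + 6.0266*k^2 - 14.1606*k + 16.5438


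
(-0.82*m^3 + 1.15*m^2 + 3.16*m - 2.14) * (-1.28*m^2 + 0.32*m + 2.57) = 1.0496*m^5 - 1.7344*m^4 - 5.7842*m^3 + 6.7059*m^2 + 7.4364*m - 5.4998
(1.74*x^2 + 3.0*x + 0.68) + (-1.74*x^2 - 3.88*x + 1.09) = 1.77 - 0.88*x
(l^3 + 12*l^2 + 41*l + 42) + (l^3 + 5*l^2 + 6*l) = 2*l^3 + 17*l^2 + 47*l + 42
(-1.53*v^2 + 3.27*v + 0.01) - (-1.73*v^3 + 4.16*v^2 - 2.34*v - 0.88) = 1.73*v^3 - 5.69*v^2 + 5.61*v + 0.89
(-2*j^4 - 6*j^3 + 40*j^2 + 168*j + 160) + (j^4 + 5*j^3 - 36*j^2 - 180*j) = -j^4 - j^3 + 4*j^2 - 12*j + 160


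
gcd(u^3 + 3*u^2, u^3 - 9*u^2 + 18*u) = u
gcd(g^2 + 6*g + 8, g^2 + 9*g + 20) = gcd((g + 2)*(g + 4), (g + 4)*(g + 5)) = g + 4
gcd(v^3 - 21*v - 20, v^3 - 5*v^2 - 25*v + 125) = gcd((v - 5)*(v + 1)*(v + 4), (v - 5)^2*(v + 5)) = v - 5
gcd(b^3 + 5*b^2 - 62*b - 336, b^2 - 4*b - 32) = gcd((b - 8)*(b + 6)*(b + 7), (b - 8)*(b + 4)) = b - 8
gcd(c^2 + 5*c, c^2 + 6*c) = c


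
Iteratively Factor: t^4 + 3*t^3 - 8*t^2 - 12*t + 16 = (t + 2)*(t^3 + t^2 - 10*t + 8) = (t - 2)*(t + 2)*(t^2 + 3*t - 4) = (t - 2)*(t - 1)*(t + 2)*(t + 4)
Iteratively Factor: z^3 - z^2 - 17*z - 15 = (z + 1)*(z^2 - 2*z - 15) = (z - 5)*(z + 1)*(z + 3)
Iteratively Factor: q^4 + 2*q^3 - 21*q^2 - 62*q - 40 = (q + 2)*(q^3 - 21*q - 20) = (q + 1)*(q + 2)*(q^2 - q - 20) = (q - 5)*(q + 1)*(q + 2)*(q + 4)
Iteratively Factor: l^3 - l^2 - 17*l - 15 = (l + 1)*(l^2 - 2*l - 15) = (l - 5)*(l + 1)*(l + 3)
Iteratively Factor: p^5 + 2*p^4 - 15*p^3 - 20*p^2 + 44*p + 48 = (p - 3)*(p^4 + 5*p^3 - 20*p - 16) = (p - 3)*(p + 1)*(p^3 + 4*p^2 - 4*p - 16) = (p - 3)*(p + 1)*(p + 2)*(p^2 + 2*p - 8) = (p - 3)*(p + 1)*(p + 2)*(p + 4)*(p - 2)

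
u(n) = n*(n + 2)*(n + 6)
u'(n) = n*(n + 2) + n*(n + 6) + (n + 2)*(n + 6)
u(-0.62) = -4.60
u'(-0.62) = 3.23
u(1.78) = 52.35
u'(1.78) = 49.99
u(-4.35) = 16.87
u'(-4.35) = -0.83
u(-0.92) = -5.05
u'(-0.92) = -0.18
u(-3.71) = 14.53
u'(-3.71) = -6.07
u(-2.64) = 5.68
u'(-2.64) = -9.33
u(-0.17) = -1.81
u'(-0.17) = 9.37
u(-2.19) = 1.59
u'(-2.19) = -8.65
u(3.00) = 135.00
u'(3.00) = 87.00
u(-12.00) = -720.00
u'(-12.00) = 252.00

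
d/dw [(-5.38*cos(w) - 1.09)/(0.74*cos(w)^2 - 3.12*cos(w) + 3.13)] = (-3.9812*cos(w)^2 - 1.6132*cos(w) + 20.2402)*sin(w)/(0.5476*cos(w)^4 - 4.6176*cos(w)^3 + 14.3668*cos(w)^2 - 19.5312*cos(w) + 9.7969)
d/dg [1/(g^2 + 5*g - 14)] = (-2*g - 5)/(g^2 + 5*g - 14)^2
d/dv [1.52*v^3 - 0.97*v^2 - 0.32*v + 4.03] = 4.56*v^2 - 1.94*v - 0.32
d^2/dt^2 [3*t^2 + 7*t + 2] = 6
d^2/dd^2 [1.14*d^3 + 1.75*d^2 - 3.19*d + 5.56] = 6.84*d + 3.5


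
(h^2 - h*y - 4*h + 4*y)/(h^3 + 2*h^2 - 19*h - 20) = (h - y)/(h^2 + 6*h + 5)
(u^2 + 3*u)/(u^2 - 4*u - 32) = u*(u + 3)/(u^2 - 4*u - 32)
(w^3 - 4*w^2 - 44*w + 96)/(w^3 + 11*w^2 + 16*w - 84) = (w - 8)/(w + 7)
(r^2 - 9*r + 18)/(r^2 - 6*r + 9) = (r - 6)/(r - 3)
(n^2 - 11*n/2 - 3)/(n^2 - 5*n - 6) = (n + 1/2)/(n + 1)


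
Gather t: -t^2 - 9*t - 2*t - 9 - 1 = -t^2 - 11*t - 10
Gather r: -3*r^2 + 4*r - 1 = -3*r^2 + 4*r - 1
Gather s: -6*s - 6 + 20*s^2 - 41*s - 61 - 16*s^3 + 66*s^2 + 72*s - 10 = -16*s^3 + 86*s^2 + 25*s - 77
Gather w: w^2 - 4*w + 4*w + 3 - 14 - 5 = w^2 - 16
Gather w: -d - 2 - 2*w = -d - 2*w - 2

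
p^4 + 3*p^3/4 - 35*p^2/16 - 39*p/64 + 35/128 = (p - 5/4)*(p - 1/4)*(p + 1/2)*(p + 7/4)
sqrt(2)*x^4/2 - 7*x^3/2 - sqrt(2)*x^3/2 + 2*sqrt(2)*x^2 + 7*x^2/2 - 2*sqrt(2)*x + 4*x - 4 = (x - 1)*(x - 2*sqrt(2))^2*(sqrt(2)*x/2 + 1/2)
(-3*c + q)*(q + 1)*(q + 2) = -3*c*q^2 - 9*c*q - 6*c + q^3 + 3*q^2 + 2*q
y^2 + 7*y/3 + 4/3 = (y + 1)*(y + 4/3)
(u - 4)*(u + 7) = u^2 + 3*u - 28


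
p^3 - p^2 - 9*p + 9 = (p - 3)*(p - 1)*(p + 3)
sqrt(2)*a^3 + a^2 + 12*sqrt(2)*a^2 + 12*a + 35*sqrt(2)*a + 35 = (a + 5)*(a + 7)*(sqrt(2)*a + 1)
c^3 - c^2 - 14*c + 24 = (c - 3)*(c - 2)*(c + 4)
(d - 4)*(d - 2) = d^2 - 6*d + 8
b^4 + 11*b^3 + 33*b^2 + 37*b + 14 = (b + 1)^2*(b + 2)*(b + 7)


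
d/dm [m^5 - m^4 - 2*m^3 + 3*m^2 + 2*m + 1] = 5*m^4 - 4*m^3 - 6*m^2 + 6*m + 2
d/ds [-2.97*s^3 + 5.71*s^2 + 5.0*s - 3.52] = -8.91*s^2 + 11.42*s + 5.0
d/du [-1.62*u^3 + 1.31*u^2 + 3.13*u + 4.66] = -4.86*u^2 + 2.62*u + 3.13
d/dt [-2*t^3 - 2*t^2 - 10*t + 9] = -6*t^2 - 4*t - 10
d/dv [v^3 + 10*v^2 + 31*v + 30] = 3*v^2 + 20*v + 31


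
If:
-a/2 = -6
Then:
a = 12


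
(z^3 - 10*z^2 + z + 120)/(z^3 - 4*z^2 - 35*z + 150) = (z^2 - 5*z - 24)/(z^2 + z - 30)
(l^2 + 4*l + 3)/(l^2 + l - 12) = (l^2 + 4*l + 3)/(l^2 + l - 12)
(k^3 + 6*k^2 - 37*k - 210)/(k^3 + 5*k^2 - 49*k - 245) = (k - 6)/(k - 7)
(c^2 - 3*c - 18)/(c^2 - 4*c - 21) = (c - 6)/(c - 7)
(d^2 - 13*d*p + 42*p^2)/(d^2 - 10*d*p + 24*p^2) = (-d + 7*p)/(-d + 4*p)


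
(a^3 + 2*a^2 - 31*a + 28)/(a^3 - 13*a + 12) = (a^2 + 3*a - 28)/(a^2 + a - 12)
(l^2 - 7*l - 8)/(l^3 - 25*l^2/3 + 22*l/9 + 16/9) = 9*(l + 1)/(9*l^2 - 3*l - 2)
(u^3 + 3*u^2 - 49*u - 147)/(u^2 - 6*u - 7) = (u^2 + 10*u + 21)/(u + 1)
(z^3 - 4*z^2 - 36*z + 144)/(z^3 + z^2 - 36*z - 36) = (z - 4)/(z + 1)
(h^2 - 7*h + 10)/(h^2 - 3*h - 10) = (h - 2)/(h + 2)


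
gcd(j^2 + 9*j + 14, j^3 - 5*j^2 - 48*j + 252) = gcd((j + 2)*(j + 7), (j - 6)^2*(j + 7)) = j + 7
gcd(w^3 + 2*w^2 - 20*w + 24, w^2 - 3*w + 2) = w - 2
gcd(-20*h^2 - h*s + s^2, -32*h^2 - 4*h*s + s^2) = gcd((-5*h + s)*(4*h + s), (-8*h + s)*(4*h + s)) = 4*h + s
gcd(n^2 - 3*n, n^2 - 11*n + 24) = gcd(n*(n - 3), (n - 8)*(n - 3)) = n - 3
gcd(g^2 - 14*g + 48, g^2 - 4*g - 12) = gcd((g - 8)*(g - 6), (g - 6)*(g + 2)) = g - 6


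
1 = 1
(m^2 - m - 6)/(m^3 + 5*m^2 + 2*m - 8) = (m - 3)/(m^2 + 3*m - 4)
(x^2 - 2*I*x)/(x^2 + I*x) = (x - 2*I)/(x + I)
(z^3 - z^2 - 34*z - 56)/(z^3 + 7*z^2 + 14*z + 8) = (z - 7)/(z + 1)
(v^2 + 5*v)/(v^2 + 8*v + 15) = v/(v + 3)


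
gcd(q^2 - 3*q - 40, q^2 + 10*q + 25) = q + 5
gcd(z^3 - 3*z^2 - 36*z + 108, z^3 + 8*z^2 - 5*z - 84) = z - 3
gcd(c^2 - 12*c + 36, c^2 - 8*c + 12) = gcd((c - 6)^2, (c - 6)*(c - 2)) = c - 6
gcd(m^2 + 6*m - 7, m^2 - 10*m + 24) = 1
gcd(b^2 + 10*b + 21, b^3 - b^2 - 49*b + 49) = b + 7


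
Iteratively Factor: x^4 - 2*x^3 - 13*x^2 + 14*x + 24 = (x - 4)*(x^3 + 2*x^2 - 5*x - 6) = (x - 4)*(x + 3)*(x^2 - x - 2) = (x - 4)*(x + 1)*(x + 3)*(x - 2)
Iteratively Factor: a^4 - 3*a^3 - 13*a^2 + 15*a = (a + 3)*(a^3 - 6*a^2 + 5*a) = (a - 1)*(a + 3)*(a^2 - 5*a) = a*(a - 1)*(a + 3)*(a - 5)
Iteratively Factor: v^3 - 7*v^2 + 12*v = (v - 4)*(v^2 - 3*v) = (v - 4)*(v - 3)*(v)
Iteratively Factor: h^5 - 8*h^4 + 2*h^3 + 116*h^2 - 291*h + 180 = (h - 3)*(h^4 - 5*h^3 - 13*h^2 + 77*h - 60) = (h - 3)*(h + 4)*(h^3 - 9*h^2 + 23*h - 15) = (h - 5)*(h - 3)*(h + 4)*(h^2 - 4*h + 3) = (h - 5)*(h - 3)^2*(h + 4)*(h - 1)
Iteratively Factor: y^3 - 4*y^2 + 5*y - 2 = (y - 1)*(y^2 - 3*y + 2) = (y - 2)*(y - 1)*(y - 1)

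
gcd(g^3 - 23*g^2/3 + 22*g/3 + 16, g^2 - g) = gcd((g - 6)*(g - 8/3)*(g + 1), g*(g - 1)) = 1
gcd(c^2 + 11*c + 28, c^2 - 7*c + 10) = 1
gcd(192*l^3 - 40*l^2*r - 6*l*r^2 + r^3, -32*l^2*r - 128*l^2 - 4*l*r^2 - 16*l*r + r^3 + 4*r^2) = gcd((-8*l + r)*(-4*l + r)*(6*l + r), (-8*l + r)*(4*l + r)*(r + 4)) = -8*l + r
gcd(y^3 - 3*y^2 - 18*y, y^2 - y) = y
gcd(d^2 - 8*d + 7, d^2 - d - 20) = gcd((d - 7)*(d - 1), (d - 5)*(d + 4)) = 1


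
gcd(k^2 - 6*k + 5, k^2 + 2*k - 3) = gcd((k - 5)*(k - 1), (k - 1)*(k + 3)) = k - 1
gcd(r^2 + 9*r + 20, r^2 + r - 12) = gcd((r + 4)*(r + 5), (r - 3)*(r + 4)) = r + 4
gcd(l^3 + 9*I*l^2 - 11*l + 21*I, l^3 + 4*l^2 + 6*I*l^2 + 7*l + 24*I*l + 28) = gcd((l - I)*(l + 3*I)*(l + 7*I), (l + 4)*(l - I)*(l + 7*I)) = l^2 + 6*I*l + 7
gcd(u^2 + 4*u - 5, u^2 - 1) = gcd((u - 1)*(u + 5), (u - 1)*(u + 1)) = u - 1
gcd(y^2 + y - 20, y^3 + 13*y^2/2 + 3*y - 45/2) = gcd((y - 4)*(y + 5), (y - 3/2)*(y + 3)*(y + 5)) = y + 5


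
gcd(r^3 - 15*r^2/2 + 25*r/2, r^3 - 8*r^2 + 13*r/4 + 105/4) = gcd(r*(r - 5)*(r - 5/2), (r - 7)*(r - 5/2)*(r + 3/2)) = r - 5/2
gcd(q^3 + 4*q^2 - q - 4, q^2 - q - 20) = q + 4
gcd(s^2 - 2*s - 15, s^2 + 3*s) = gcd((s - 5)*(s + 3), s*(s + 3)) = s + 3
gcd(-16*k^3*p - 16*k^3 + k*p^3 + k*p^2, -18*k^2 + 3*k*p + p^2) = 1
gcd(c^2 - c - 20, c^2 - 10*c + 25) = c - 5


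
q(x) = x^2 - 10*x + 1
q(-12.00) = 265.00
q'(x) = 2*x - 10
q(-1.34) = 16.20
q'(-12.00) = -34.00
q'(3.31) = -3.38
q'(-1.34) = -12.68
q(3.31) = -21.14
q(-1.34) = 16.20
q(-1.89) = 23.47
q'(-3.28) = -16.56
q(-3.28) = 44.56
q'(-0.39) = -10.78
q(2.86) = -19.42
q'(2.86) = -4.28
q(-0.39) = 5.05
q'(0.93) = -8.14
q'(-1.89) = -13.78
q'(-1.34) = -12.68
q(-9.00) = 172.00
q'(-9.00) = -28.00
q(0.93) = -7.44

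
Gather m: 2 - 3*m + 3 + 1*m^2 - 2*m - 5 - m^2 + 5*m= 0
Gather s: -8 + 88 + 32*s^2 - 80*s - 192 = 32*s^2 - 80*s - 112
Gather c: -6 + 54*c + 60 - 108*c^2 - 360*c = -108*c^2 - 306*c + 54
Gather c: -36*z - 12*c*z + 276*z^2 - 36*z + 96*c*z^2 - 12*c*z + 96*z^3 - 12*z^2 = c*(96*z^2 - 24*z) + 96*z^3 + 264*z^2 - 72*z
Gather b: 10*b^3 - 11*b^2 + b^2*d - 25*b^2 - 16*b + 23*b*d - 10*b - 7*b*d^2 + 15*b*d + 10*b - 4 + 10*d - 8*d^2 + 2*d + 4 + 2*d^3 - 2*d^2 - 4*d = 10*b^3 + b^2*(d - 36) + b*(-7*d^2 + 38*d - 16) + 2*d^3 - 10*d^2 + 8*d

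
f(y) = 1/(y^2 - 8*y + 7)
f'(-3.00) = 0.01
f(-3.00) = 0.02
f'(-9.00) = 0.00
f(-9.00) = 0.01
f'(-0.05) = 0.15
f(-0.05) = 0.14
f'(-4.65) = 0.00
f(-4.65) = 0.02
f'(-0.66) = 0.06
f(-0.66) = 0.08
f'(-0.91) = 0.04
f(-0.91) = 0.07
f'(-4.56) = 0.00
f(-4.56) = 0.02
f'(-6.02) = 0.00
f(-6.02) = 0.01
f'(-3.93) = 0.01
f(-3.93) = 0.02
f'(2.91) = 0.04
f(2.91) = -0.13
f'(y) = (8 - 2*y)/(y^2 - 8*y + 7)^2 = 2*(4 - y)/(y^2 - 8*y + 7)^2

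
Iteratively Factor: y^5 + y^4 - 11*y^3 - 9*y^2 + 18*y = (y - 1)*(y^4 + 2*y^3 - 9*y^2 - 18*y) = (y - 1)*(y + 3)*(y^3 - y^2 - 6*y) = (y - 1)*(y + 2)*(y + 3)*(y^2 - 3*y) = y*(y - 1)*(y + 2)*(y + 3)*(y - 3)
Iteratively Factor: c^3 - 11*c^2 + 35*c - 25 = (c - 1)*(c^2 - 10*c + 25) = (c - 5)*(c - 1)*(c - 5)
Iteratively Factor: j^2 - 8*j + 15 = (j - 5)*(j - 3)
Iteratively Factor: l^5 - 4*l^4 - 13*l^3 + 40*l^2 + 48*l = (l + 1)*(l^4 - 5*l^3 - 8*l^2 + 48*l) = (l - 4)*(l + 1)*(l^3 - l^2 - 12*l) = (l - 4)*(l + 1)*(l + 3)*(l^2 - 4*l) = l*(l - 4)*(l + 1)*(l + 3)*(l - 4)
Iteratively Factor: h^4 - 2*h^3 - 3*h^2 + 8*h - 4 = (h + 2)*(h^3 - 4*h^2 + 5*h - 2) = (h - 2)*(h + 2)*(h^2 - 2*h + 1) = (h - 2)*(h - 1)*(h + 2)*(h - 1)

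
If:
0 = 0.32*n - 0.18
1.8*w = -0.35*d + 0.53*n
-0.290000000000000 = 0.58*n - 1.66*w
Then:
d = -1.06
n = 0.56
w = 0.37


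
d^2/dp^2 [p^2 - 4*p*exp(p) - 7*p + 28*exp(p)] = -4*p*exp(p) + 20*exp(p) + 2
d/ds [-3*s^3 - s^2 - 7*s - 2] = -9*s^2 - 2*s - 7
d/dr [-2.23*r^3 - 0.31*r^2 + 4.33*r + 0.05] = -6.69*r^2 - 0.62*r + 4.33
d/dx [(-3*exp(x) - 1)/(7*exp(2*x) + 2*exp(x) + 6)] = (21*exp(2*x) + 14*exp(x) - 16)*exp(x)/(49*exp(4*x) + 28*exp(3*x) + 88*exp(2*x) + 24*exp(x) + 36)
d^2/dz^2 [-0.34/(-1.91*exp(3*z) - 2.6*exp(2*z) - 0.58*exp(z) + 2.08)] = (0.34*(5.73*exp(2*z) + 5.2*exp(z) + 0.58)*(11.46*exp(2*z) + 10.4*exp(z) + 1.16)*exp(z) - (5.8446*exp(2*z) + 3.536*exp(z) + 0.1972)*(1.91*exp(3*z) + 2.6*exp(2*z) + 0.58*exp(z) - 2.08))*exp(z)/(1.91*exp(3*z) + 2.6*exp(2*z) + 0.58*exp(z) - 2.08)^3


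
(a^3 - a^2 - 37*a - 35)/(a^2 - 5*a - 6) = (a^2 - 2*a - 35)/(a - 6)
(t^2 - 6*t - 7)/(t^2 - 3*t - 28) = (t + 1)/(t + 4)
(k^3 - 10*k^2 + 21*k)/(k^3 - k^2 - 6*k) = (k - 7)/(k + 2)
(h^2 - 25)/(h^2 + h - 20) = (h - 5)/(h - 4)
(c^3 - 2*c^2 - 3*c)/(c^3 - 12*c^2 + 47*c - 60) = c*(c + 1)/(c^2 - 9*c + 20)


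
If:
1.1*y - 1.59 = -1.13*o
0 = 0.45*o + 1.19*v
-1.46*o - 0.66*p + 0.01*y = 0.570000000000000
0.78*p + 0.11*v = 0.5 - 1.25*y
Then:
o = 0.21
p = -1.31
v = -0.08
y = 1.23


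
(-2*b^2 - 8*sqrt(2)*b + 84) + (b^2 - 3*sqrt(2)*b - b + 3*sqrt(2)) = -b^2 - 11*sqrt(2)*b - b + 3*sqrt(2) + 84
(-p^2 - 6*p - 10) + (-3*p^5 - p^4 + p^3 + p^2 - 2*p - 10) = -3*p^5 - p^4 + p^3 - 8*p - 20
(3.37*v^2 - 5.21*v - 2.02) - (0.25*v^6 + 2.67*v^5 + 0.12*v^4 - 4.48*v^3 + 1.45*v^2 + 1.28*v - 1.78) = -0.25*v^6 - 2.67*v^5 - 0.12*v^4 + 4.48*v^3 + 1.92*v^2 - 6.49*v - 0.24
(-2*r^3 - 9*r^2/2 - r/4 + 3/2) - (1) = -2*r^3 - 9*r^2/2 - r/4 + 1/2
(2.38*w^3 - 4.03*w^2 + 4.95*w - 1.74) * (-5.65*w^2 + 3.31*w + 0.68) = -13.447*w^5 + 30.6473*w^4 - 39.6884*w^3 + 23.4751*w^2 - 2.3934*w - 1.1832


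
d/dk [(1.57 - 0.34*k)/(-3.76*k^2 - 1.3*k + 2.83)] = (-1.2784*k^2 + 11.8064*k + 1.0788)/(14.1376*k^4 + 9.776*k^3 - 19.5916*k^2 - 7.358*k + 8.0089)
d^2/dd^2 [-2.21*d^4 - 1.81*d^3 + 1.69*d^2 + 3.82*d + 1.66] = -26.52*d^2 - 10.86*d + 3.38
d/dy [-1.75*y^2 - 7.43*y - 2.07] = -3.5*y - 7.43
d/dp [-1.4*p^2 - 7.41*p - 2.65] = -2.8*p - 7.41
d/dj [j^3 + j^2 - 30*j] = 3*j^2 + 2*j - 30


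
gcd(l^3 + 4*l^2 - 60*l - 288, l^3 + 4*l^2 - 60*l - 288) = l^3 + 4*l^2 - 60*l - 288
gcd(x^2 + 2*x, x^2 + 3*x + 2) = x + 2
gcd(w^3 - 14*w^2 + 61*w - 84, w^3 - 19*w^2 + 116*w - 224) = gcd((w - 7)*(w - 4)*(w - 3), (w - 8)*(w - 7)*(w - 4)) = w^2 - 11*w + 28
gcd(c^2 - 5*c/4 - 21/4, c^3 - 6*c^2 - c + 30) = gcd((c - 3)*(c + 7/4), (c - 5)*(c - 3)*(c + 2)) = c - 3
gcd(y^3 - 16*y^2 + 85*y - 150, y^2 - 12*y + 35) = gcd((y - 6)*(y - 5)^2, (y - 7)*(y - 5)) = y - 5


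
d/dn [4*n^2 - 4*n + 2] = 8*n - 4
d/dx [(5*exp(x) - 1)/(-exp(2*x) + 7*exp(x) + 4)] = (5*exp(2*x) - 2*exp(x) + 27)*exp(x)/(exp(4*x) - 14*exp(3*x) + 41*exp(2*x) + 56*exp(x) + 16)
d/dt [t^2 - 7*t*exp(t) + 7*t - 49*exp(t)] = -7*t*exp(t) + 2*t - 56*exp(t) + 7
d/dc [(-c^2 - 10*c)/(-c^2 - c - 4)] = (-9*c^2 + 8*c + 40)/(c^4 + 2*c^3 + 9*c^2 + 8*c + 16)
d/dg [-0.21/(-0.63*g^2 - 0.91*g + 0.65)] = (-0.2646*g - 0.1911)/(0.63*g^2 + 0.91*g - 0.65)^2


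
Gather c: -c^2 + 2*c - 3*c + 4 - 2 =-c^2 - c + 2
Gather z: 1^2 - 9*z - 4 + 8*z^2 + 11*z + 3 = 8*z^2 + 2*z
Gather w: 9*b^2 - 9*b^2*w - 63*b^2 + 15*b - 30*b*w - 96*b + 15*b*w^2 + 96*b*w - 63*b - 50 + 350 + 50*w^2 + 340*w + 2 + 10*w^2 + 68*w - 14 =-54*b^2 - 144*b + w^2*(15*b + 60) + w*(-9*b^2 + 66*b + 408) + 288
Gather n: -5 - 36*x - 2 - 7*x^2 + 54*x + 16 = -7*x^2 + 18*x + 9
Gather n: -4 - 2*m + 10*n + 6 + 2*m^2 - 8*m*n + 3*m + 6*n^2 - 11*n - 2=2*m^2 + m + 6*n^2 + n*(-8*m - 1)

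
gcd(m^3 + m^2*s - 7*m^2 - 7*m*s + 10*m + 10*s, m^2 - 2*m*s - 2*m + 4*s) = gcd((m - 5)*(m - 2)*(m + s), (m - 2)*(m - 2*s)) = m - 2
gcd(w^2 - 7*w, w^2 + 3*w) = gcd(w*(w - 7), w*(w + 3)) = w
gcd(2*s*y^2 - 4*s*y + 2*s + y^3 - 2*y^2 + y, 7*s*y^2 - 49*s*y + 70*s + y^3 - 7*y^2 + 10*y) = 1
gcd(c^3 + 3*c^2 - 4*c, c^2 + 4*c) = c^2 + 4*c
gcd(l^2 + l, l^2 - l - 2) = l + 1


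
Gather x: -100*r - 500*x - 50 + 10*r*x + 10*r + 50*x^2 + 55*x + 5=-90*r + 50*x^2 + x*(10*r - 445) - 45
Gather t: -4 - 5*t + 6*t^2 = 6*t^2 - 5*t - 4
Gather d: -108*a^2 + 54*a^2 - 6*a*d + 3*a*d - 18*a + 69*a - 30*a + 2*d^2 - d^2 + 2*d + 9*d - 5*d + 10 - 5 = -54*a^2 + 21*a + d^2 + d*(6 - 3*a) + 5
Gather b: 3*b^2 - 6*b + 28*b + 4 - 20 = 3*b^2 + 22*b - 16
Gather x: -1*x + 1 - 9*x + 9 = 10 - 10*x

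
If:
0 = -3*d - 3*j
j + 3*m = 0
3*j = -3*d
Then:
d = 3*m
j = -3*m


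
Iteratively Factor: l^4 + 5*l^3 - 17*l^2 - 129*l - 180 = (l + 3)*(l^3 + 2*l^2 - 23*l - 60) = (l - 5)*(l + 3)*(l^2 + 7*l + 12) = (l - 5)*(l + 3)^2*(l + 4)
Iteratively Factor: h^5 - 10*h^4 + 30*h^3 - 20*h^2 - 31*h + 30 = (h - 3)*(h^4 - 7*h^3 + 9*h^2 + 7*h - 10) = (h - 3)*(h + 1)*(h^3 - 8*h^2 + 17*h - 10) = (h - 3)*(h - 2)*(h + 1)*(h^2 - 6*h + 5) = (h - 5)*(h - 3)*(h - 2)*(h + 1)*(h - 1)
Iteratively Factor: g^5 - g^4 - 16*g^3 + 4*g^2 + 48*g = (g + 2)*(g^4 - 3*g^3 - 10*g^2 + 24*g) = (g - 2)*(g + 2)*(g^3 - g^2 - 12*g) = (g - 2)*(g + 2)*(g + 3)*(g^2 - 4*g) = g*(g - 2)*(g + 2)*(g + 3)*(g - 4)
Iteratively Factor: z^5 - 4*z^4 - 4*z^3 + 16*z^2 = (z + 2)*(z^4 - 6*z^3 + 8*z^2) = (z - 4)*(z + 2)*(z^3 - 2*z^2) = z*(z - 4)*(z + 2)*(z^2 - 2*z) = z^2*(z - 4)*(z + 2)*(z - 2)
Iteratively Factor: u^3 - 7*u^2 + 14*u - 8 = (u - 1)*(u^2 - 6*u + 8) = (u - 2)*(u - 1)*(u - 4)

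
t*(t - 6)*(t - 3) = t^3 - 9*t^2 + 18*t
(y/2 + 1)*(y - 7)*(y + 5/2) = y^3/2 - 5*y^2/4 - 53*y/4 - 35/2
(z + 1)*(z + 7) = z^2 + 8*z + 7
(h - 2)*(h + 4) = h^2 + 2*h - 8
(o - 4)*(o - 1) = o^2 - 5*o + 4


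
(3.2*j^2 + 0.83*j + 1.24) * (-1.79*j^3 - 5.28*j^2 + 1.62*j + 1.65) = -5.728*j^5 - 18.3817*j^4 - 1.418*j^3 + 0.0774000000000001*j^2 + 3.3783*j + 2.046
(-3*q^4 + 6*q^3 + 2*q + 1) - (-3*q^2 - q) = -3*q^4 + 6*q^3 + 3*q^2 + 3*q + 1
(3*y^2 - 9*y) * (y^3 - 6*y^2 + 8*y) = 3*y^5 - 27*y^4 + 78*y^3 - 72*y^2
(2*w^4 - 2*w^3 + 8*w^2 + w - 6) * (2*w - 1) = 4*w^5 - 6*w^4 + 18*w^3 - 6*w^2 - 13*w + 6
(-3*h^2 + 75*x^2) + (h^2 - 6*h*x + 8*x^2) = -2*h^2 - 6*h*x + 83*x^2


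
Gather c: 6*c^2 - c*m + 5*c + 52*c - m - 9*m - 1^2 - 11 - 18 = 6*c^2 + c*(57 - m) - 10*m - 30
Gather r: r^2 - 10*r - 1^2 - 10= r^2 - 10*r - 11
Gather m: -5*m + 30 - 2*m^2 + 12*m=-2*m^2 + 7*m + 30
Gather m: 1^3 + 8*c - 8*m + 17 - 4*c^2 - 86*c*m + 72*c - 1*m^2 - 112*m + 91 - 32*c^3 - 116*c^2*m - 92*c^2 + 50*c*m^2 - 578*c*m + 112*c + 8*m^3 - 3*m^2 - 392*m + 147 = -32*c^3 - 96*c^2 + 192*c + 8*m^3 + m^2*(50*c - 4) + m*(-116*c^2 - 664*c - 512) + 256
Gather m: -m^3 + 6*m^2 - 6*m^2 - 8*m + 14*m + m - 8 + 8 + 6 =-m^3 + 7*m + 6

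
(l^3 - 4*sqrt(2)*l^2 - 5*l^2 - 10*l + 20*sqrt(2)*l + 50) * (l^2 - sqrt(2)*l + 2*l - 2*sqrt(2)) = l^5 - 5*sqrt(2)*l^4 - 3*l^4 - 12*l^3 + 15*sqrt(2)*l^3 + 6*l^2 + 60*sqrt(2)*l^2 - 30*sqrt(2)*l + 20*l - 100*sqrt(2)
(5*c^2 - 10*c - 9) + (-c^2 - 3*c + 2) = 4*c^2 - 13*c - 7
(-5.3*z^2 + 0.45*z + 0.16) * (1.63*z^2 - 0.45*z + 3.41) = -8.639*z^4 + 3.1185*z^3 - 18.0147*z^2 + 1.4625*z + 0.5456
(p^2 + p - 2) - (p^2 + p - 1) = -1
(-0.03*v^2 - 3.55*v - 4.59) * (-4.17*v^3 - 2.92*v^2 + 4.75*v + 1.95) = 0.1251*v^5 + 14.8911*v^4 + 29.3638*v^3 - 3.5182*v^2 - 28.725*v - 8.9505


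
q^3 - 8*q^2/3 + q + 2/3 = (q - 2)*(q - 1)*(q + 1/3)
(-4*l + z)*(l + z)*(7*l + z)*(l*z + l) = -28*l^4*z - 28*l^4 - 25*l^3*z^2 - 25*l^3*z + 4*l^2*z^3 + 4*l^2*z^2 + l*z^4 + l*z^3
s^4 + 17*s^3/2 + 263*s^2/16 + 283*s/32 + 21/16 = (s + 1/4)*(s + 1/2)*(s + 7/4)*(s + 6)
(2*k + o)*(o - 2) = 2*k*o - 4*k + o^2 - 2*o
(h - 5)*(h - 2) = h^2 - 7*h + 10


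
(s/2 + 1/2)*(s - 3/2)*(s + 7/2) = s^3/2 + 3*s^2/2 - 13*s/8 - 21/8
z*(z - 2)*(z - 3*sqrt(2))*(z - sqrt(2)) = z^4 - 4*sqrt(2)*z^3 - 2*z^3 + 6*z^2 + 8*sqrt(2)*z^2 - 12*z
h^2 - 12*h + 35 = (h - 7)*(h - 5)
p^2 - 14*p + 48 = (p - 8)*(p - 6)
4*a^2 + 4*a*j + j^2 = (2*a + j)^2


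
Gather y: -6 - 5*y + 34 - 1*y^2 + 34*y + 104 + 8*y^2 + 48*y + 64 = 7*y^2 + 77*y + 196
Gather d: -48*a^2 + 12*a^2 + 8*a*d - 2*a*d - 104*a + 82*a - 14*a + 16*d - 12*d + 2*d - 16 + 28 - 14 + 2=-36*a^2 - 36*a + d*(6*a + 6)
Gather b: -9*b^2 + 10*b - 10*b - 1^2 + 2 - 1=-9*b^2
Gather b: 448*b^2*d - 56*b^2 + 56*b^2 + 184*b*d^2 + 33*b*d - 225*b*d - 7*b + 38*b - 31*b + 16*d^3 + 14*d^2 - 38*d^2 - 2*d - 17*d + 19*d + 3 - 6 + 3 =448*b^2*d + b*(184*d^2 - 192*d) + 16*d^3 - 24*d^2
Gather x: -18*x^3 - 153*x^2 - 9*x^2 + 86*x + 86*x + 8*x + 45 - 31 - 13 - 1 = -18*x^3 - 162*x^2 + 180*x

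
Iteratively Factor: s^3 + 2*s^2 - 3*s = (s)*(s^2 + 2*s - 3) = s*(s - 1)*(s + 3)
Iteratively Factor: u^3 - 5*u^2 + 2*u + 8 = (u - 4)*(u^2 - u - 2) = (u - 4)*(u - 2)*(u + 1)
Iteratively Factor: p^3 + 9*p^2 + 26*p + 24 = (p + 2)*(p^2 + 7*p + 12) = (p + 2)*(p + 4)*(p + 3)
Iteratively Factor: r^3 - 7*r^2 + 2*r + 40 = (r - 5)*(r^2 - 2*r - 8) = (r - 5)*(r + 2)*(r - 4)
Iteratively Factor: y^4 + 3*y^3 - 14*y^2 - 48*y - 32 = (y + 1)*(y^3 + 2*y^2 - 16*y - 32) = (y + 1)*(y + 2)*(y^2 - 16) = (y - 4)*(y + 1)*(y + 2)*(y + 4)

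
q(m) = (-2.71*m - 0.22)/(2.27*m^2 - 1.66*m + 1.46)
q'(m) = (1.66 - 4.54*m)*(-2.71*m - 0.22)/(2.27*m^2 - 1.66*m + 1.46)^2 - 2.71/(2.27*m^2 - 1.66*m + 1.46) = (6.1517*m^2 + 0.9988*m - 4.3218)/(5.1529*m^4 - 7.5364*m^3 + 9.384*m^2 - 4.8472*m + 2.1316)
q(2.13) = -0.73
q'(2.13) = 0.38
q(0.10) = -0.37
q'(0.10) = -2.40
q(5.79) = -0.23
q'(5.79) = 0.04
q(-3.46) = 0.27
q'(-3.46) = 0.06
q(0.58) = -1.42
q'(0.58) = -1.05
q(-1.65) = 0.41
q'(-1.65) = 0.10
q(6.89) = -0.19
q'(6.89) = 0.03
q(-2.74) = 0.31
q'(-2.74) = 0.07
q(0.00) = -0.15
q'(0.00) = -2.03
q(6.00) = -0.23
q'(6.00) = 0.04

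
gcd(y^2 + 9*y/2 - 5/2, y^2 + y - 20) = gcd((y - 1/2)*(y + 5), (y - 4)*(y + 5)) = y + 5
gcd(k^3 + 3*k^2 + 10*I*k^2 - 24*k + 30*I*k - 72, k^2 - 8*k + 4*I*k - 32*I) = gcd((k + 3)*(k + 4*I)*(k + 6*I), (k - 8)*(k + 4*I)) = k + 4*I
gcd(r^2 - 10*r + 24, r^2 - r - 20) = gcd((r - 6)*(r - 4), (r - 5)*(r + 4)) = 1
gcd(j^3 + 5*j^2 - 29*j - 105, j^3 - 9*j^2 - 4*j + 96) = j + 3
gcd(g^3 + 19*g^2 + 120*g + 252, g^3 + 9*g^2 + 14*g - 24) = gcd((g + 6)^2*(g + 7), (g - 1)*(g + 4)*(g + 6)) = g + 6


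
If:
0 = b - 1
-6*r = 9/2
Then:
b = 1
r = -3/4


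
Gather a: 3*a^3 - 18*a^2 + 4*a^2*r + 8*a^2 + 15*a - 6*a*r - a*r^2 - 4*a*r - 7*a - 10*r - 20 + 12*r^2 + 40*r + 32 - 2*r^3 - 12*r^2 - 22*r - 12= 3*a^3 + a^2*(4*r - 10) + a*(-r^2 - 10*r + 8) - 2*r^3 + 8*r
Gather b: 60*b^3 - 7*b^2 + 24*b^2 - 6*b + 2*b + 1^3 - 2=60*b^3 + 17*b^2 - 4*b - 1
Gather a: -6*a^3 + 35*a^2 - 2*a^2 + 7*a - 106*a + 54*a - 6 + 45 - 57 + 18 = -6*a^3 + 33*a^2 - 45*a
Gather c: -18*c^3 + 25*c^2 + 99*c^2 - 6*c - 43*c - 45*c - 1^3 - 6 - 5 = -18*c^3 + 124*c^2 - 94*c - 12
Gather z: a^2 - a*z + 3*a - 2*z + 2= a^2 + 3*a + z*(-a - 2) + 2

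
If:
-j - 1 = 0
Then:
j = -1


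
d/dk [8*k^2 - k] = 16*k - 1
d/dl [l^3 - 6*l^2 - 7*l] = 3*l^2 - 12*l - 7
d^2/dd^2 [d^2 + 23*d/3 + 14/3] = 2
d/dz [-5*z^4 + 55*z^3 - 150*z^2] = 5*z*(-4*z^2 + 33*z - 60)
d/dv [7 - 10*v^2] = -20*v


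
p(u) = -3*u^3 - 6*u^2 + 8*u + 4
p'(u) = -9*u^2 - 12*u + 8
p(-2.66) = -3.27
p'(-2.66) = -23.76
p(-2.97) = 5.91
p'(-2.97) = -35.75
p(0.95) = 3.61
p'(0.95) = -11.52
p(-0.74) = -3.99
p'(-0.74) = 11.95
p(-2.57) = -5.27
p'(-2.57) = -20.60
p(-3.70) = 44.22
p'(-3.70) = -70.81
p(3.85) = -225.33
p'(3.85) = -171.60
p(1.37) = -4.02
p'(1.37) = -25.33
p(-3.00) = 7.00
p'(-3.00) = -37.00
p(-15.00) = 8659.00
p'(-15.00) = -1837.00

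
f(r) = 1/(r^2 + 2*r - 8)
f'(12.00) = 0.00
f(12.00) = 0.01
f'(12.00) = 0.00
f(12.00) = 0.01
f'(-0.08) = -0.03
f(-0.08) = -0.12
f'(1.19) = -0.25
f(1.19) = -0.24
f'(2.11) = -13.77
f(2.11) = 1.49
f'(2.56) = -0.53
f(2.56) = 0.27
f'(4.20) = -0.03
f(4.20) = 0.06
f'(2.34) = -1.44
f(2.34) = 0.46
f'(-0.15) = -0.02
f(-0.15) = -0.12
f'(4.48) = -0.02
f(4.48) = 0.05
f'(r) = (-2*r - 2)/(r^2 + 2*r - 8)^2 = 2*(-r - 1)/(r^2 + 2*r - 8)^2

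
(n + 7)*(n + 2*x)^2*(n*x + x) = n^4*x + 4*n^3*x^2 + 8*n^3*x + 4*n^2*x^3 + 32*n^2*x^2 + 7*n^2*x + 32*n*x^3 + 28*n*x^2 + 28*x^3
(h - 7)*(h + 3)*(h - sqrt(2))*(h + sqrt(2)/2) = h^4 - 4*h^3 - sqrt(2)*h^3/2 - 22*h^2 + 2*sqrt(2)*h^2 + 4*h + 21*sqrt(2)*h/2 + 21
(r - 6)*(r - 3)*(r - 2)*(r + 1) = r^4 - 10*r^3 + 25*r^2 - 36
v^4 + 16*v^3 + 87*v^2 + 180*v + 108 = (v + 1)*(v + 3)*(v + 6)^2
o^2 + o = o*(o + 1)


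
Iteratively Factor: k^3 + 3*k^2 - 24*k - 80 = (k + 4)*(k^2 - k - 20) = (k + 4)^2*(k - 5)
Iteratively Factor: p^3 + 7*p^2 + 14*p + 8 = (p + 2)*(p^2 + 5*p + 4) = (p + 1)*(p + 2)*(p + 4)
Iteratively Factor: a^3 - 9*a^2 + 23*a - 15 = (a - 5)*(a^2 - 4*a + 3) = (a - 5)*(a - 3)*(a - 1)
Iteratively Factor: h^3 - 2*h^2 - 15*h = (h)*(h^2 - 2*h - 15) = h*(h - 5)*(h + 3)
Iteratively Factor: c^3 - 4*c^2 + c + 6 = (c + 1)*(c^2 - 5*c + 6) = (c - 2)*(c + 1)*(c - 3)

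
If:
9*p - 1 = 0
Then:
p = 1/9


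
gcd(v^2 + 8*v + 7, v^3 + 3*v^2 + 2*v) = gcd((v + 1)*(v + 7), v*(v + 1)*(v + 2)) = v + 1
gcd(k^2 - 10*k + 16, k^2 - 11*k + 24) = k - 8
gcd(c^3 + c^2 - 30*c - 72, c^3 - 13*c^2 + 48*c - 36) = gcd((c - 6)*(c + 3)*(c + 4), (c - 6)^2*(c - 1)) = c - 6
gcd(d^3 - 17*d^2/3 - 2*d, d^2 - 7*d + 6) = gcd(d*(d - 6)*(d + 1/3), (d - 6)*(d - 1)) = d - 6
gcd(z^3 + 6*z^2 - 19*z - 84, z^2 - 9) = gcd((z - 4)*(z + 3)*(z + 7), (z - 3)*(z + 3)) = z + 3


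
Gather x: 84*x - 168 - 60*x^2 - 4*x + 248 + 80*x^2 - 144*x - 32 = 20*x^2 - 64*x + 48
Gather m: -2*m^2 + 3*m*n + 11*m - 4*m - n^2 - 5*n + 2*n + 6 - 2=-2*m^2 + m*(3*n + 7) - n^2 - 3*n + 4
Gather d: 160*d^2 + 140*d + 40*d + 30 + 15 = 160*d^2 + 180*d + 45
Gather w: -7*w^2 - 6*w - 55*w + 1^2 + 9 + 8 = -7*w^2 - 61*w + 18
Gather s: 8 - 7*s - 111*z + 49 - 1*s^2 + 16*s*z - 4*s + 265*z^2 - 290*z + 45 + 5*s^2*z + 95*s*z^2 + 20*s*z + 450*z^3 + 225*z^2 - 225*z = s^2*(5*z - 1) + s*(95*z^2 + 36*z - 11) + 450*z^3 + 490*z^2 - 626*z + 102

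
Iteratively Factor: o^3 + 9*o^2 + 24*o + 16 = (o + 1)*(o^2 + 8*o + 16) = (o + 1)*(o + 4)*(o + 4)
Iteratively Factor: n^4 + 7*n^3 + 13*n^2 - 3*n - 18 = (n - 1)*(n^3 + 8*n^2 + 21*n + 18) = (n - 1)*(n + 3)*(n^2 + 5*n + 6) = (n - 1)*(n + 3)^2*(n + 2)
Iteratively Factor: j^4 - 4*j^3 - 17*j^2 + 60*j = (j + 4)*(j^3 - 8*j^2 + 15*j) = (j - 3)*(j + 4)*(j^2 - 5*j) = (j - 5)*(j - 3)*(j + 4)*(j)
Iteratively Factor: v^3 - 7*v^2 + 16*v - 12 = (v - 3)*(v^2 - 4*v + 4) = (v - 3)*(v - 2)*(v - 2)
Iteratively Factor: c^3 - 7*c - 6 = (c + 1)*(c^2 - c - 6) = (c - 3)*(c + 1)*(c + 2)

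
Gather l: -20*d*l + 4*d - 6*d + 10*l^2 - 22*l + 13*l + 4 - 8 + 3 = -2*d + 10*l^2 + l*(-20*d - 9) - 1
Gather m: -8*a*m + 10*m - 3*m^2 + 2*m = -3*m^2 + m*(12 - 8*a)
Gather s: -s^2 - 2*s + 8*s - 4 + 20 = -s^2 + 6*s + 16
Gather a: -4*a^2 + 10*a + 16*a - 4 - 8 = -4*a^2 + 26*a - 12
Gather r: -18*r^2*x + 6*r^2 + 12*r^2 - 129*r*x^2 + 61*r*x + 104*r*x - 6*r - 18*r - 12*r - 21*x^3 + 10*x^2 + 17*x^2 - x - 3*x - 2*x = r^2*(18 - 18*x) + r*(-129*x^2 + 165*x - 36) - 21*x^3 + 27*x^2 - 6*x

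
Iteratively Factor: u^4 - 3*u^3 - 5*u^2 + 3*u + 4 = (u + 1)*(u^3 - 4*u^2 - u + 4) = (u - 4)*(u + 1)*(u^2 - 1) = (u - 4)*(u - 1)*(u + 1)*(u + 1)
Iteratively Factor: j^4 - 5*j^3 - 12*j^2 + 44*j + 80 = (j - 4)*(j^3 - j^2 - 16*j - 20) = (j - 4)*(j + 2)*(j^2 - 3*j - 10) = (j - 5)*(j - 4)*(j + 2)*(j + 2)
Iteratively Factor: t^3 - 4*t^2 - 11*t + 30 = (t - 5)*(t^2 + t - 6) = (t - 5)*(t + 3)*(t - 2)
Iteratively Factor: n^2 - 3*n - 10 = (n + 2)*(n - 5)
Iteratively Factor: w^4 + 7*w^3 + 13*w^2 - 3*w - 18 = (w + 2)*(w^3 + 5*w^2 + 3*w - 9) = (w - 1)*(w + 2)*(w^2 + 6*w + 9) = (w - 1)*(w + 2)*(w + 3)*(w + 3)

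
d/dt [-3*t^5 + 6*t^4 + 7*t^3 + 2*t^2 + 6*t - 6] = -15*t^4 + 24*t^3 + 21*t^2 + 4*t + 6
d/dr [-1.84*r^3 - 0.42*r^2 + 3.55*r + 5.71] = -5.52*r^2 - 0.84*r + 3.55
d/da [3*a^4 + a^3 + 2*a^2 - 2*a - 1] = 12*a^3 + 3*a^2 + 4*a - 2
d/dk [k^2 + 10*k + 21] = 2*k + 10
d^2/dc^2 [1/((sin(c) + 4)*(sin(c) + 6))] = 2*(-2*sin(c)^4 - 15*sin(c)^3 + sin(c)^2 + 150*sin(c) + 76)/((sin(c) + 4)^3*(sin(c) + 6)^3)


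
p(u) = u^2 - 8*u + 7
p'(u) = 2*u - 8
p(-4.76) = 67.74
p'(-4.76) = -17.52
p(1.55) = -3.00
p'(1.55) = -4.90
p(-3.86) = 52.78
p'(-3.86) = -15.72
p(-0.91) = 15.11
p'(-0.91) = -9.82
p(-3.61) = 48.91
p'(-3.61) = -15.22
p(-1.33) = 19.41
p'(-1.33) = -10.66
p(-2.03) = 27.36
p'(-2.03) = -12.06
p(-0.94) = 15.40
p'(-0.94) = -9.88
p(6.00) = -5.00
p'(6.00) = 4.00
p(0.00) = 7.00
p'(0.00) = -8.00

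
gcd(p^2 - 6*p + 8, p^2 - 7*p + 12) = p - 4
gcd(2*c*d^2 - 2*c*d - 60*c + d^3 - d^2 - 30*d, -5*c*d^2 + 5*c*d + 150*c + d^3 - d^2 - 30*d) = d^2 - d - 30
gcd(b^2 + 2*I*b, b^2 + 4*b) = b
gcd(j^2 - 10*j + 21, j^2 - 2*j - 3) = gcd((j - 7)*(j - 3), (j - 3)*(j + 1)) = j - 3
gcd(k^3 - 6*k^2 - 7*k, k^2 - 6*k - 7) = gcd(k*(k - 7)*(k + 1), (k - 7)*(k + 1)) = k^2 - 6*k - 7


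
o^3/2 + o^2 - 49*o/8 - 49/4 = (o/2 + 1)*(o - 7/2)*(o + 7/2)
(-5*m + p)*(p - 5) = -5*m*p + 25*m + p^2 - 5*p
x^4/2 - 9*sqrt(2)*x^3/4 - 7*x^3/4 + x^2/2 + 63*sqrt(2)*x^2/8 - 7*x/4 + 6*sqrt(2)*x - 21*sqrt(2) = (x/2 + sqrt(2)/2)*(x - 7/2)*(x - 4*sqrt(2))*(x - 3*sqrt(2)/2)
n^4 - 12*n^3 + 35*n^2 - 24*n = n*(n - 8)*(n - 3)*(n - 1)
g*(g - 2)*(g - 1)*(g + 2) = g^4 - g^3 - 4*g^2 + 4*g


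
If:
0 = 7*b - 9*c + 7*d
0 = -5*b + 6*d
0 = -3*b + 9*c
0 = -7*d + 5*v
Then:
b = 0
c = 0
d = 0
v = 0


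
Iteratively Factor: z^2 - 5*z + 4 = (z - 4)*(z - 1)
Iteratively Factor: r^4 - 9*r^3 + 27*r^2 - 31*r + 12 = (r - 4)*(r^3 - 5*r^2 + 7*r - 3) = (r - 4)*(r - 1)*(r^2 - 4*r + 3) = (r - 4)*(r - 3)*(r - 1)*(r - 1)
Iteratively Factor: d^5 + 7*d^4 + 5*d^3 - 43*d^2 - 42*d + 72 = (d + 4)*(d^4 + 3*d^3 - 7*d^2 - 15*d + 18) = (d + 3)*(d + 4)*(d^3 - 7*d + 6) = (d - 2)*(d + 3)*(d + 4)*(d^2 + 2*d - 3) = (d - 2)*(d + 3)^2*(d + 4)*(d - 1)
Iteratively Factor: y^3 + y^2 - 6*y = (y + 3)*(y^2 - 2*y) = y*(y + 3)*(y - 2)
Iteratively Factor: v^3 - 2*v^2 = (v - 2)*(v^2) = v*(v - 2)*(v)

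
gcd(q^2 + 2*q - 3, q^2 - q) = q - 1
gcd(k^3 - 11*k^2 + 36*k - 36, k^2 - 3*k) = k - 3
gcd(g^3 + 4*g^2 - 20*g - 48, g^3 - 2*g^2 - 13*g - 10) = g + 2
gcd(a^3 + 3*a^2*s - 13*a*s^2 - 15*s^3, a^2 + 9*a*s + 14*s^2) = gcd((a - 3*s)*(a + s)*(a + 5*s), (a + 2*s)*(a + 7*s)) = 1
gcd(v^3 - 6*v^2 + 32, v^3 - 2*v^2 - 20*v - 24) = v + 2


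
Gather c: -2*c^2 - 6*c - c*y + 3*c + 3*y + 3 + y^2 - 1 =-2*c^2 + c*(-y - 3) + y^2 + 3*y + 2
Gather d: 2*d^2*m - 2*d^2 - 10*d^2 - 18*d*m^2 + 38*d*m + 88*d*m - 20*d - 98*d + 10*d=d^2*(2*m - 12) + d*(-18*m^2 + 126*m - 108)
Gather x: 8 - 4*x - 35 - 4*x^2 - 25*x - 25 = -4*x^2 - 29*x - 52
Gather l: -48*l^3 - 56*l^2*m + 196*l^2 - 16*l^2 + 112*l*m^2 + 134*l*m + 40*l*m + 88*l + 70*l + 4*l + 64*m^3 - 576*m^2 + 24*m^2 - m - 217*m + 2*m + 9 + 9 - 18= -48*l^3 + l^2*(180 - 56*m) + l*(112*m^2 + 174*m + 162) + 64*m^3 - 552*m^2 - 216*m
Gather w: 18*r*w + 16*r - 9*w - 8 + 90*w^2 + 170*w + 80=16*r + 90*w^2 + w*(18*r + 161) + 72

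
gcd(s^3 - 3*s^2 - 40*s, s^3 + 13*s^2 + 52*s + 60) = s + 5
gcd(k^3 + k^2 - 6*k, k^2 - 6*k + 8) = k - 2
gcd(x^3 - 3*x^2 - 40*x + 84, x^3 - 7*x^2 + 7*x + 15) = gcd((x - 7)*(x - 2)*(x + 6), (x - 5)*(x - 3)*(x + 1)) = 1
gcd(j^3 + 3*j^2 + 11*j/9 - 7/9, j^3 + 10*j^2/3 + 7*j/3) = j^2 + 10*j/3 + 7/3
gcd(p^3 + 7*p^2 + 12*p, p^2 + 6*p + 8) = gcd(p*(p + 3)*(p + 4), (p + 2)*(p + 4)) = p + 4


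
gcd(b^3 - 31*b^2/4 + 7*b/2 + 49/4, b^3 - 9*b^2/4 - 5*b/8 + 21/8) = b^2 - 3*b/4 - 7/4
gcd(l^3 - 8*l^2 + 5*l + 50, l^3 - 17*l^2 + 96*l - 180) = l - 5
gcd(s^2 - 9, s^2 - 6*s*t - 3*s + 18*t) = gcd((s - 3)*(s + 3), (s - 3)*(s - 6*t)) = s - 3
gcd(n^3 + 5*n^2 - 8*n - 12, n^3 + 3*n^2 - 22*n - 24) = n^2 + 7*n + 6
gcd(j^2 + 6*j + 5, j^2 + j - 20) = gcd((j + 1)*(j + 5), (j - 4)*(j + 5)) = j + 5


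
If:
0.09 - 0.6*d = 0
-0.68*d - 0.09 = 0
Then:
No Solution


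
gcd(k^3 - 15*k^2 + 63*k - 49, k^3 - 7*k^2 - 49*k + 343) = k^2 - 14*k + 49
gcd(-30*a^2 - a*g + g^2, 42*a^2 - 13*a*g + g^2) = 6*a - g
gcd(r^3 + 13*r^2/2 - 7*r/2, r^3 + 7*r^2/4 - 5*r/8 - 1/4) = r - 1/2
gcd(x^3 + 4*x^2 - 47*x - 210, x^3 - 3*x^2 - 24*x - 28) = x - 7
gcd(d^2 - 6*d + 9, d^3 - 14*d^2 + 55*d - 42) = 1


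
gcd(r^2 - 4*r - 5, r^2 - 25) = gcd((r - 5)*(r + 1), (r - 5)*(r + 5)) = r - 5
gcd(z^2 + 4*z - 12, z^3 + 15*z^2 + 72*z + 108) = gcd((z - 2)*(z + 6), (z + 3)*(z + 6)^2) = z + 6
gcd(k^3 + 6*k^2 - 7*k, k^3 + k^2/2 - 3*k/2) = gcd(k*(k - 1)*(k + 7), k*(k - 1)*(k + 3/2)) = k^2 - k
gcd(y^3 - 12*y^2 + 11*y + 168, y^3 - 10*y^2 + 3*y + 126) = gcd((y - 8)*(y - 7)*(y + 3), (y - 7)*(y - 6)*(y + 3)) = y^2 - 4*y - 21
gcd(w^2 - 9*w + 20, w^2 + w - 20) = w - 4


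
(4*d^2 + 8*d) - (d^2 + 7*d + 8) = 3*d^2 + d - 8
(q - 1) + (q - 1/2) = 2*q - 3/2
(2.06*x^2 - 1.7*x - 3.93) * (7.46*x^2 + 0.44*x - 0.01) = 15.3676*x^4 - 11.7756*x^3 - 30.0864*x^2 - 1.7122*x + 0.0393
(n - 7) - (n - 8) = 1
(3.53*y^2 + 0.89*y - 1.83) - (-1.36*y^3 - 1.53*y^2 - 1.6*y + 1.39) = 1.36*y^3 + 5.06*y^2 + 2.49*y - 3.22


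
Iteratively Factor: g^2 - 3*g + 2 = (g - 1)*(g - 2)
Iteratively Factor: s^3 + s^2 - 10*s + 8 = (s - 1)*(s^2 + 2*s - 8) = (s - 1)*(s + 4)*(s - 2)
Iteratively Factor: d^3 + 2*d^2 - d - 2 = (d + 1)*(d^2 + d - 2) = (d - 1)*(d + 1)*(d + 2)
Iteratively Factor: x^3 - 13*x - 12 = (x - 4)*(x^2 + 4*x + 3) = (x - 4)*(x + 1)*(x + 3)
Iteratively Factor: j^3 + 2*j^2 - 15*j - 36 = (j + 3)*(j^2 - j - 12) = (j + 3)^2*(j - 4)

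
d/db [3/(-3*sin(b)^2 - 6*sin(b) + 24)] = 2*(sin(b) + 1)*cos(b)/(sin(b)^2 + 2*sin(b) - 8)^2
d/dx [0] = 0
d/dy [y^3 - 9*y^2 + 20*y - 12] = 3*y^2 - 18*y + 20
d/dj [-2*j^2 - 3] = -4*j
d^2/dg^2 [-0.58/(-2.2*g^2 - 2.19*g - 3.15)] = (-5.6144*g^2 - 5.58888*g + 0.58*(4.4*g + 2.19)*(8.8*g + 4.38) - 8.0388)/(2.2*g^2 + 2.19*g + 3.15)^3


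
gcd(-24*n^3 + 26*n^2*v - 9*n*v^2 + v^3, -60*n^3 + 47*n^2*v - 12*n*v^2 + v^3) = 12*n^2 - 7*n*v + v^2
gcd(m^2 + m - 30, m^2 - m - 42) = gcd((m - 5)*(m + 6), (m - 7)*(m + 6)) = m + 6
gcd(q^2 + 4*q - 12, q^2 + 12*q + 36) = q + 6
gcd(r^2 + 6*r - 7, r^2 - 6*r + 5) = r - 1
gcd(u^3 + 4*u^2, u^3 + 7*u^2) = u^2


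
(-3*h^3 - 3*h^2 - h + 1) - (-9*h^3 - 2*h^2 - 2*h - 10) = 6*h^3 - h^2 + h + 11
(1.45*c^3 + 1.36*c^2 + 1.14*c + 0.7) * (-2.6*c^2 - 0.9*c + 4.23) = -3.77*c^5 - 4.841*c^4 + 1.9455*c^3 + 2.9068*c^2 + 4.1922*c + 2.961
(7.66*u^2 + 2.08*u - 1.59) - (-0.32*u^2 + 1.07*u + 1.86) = 7.98*u^2 + 1.01*u - 3.45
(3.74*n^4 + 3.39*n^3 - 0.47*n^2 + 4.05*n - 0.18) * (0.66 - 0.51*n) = -1.9074*n^5 + 0.7395*n^4 + 2.4771*n^3 - 2.3757*n^2 + 2.7648*n - 0.1188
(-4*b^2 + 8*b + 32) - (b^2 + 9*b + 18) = -5*b^2 - b + 14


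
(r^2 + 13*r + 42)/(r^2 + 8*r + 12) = (r + 7)/(r + 2)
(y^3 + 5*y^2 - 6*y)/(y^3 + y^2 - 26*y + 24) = y/(y - 4)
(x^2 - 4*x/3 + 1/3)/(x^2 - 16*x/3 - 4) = (-3*x^2 + 4*x - 1)/(-3*x^2 + 16*x + 12)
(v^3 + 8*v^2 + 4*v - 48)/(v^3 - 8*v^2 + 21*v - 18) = (v^2 + 10*v + 24)/(v^2 - 6*v + 9)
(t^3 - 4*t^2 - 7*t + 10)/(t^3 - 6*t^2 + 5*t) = (t + 2)/t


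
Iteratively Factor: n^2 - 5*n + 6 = (n - 2)*(n - 3)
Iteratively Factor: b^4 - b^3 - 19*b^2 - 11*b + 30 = (b - 1)*(b^3 - 19*b - 30) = (b - 1)*(b + 2)*(b^2 - 2*b - 15) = (b - 1)*(b + 2)*(b + 3)*(b - 5)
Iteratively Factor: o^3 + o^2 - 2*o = (o)*(o^2 + o - 2) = o*(o + 2)*(o - 1)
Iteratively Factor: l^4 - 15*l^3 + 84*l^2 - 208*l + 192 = (l - 4)*(l^3 - 11*l^2 + 40*l - 48) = (l - 4)^2*(l^2 - 7*l + 12) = (l - 4)^3*(l - 3)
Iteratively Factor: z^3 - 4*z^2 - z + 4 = (z + 1)*(z^2 - 5*z + 4) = (z - 1)*(z + 1)*(z - 4)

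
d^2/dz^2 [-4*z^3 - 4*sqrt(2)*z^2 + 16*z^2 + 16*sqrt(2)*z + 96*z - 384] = -24*z - 8*sqrt(2) + 32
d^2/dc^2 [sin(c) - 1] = -sin(c)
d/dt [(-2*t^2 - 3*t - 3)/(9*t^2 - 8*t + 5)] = (43*t^2 + 34*t - 39)/(81*t^4 - 144*t^3 + 154*t^2 - 80*t + 25)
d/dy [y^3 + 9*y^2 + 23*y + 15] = 3*y^2 + 18*y + 23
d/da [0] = 0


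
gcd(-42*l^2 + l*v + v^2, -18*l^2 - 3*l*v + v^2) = -6*l + v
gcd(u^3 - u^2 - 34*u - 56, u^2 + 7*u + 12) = u + 4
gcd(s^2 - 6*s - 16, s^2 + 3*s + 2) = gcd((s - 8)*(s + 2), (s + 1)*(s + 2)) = s + 2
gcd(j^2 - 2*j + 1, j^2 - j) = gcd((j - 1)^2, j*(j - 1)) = j - 1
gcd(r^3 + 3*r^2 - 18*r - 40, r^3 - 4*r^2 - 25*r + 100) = r^2 + r - 20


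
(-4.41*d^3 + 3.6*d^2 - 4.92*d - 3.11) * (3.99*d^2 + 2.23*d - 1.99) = -17.5959*d^5 + 4.5297*d^4 - 2.8269*d^3 - 30.5445*d^2 + 2.8555*d + 6.1889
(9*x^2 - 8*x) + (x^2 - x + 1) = 10*x^2 - 9*x + 1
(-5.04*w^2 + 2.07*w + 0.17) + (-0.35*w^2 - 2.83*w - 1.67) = -5.39*w^2 - 0.76*w - 1.5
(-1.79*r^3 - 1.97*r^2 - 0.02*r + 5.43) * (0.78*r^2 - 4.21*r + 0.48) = -1.3962*r^5 + 5.9993*r^4 + 7.4189*r^3 + 3.374*r^2 - 22.8699*r + 2.6064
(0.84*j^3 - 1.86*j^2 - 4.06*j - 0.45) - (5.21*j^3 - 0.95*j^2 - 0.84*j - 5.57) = -4.37*j^3 - 0.91*j^2 - 3.22*j + 5.12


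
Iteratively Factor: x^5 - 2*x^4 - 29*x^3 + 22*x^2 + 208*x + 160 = (x - 4)*(x^4 + 2*x^3 - 21*x^2 - 62*x - 40) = (x - 4)*(x + 1)*(x^3 + x^2 - 22*x - 40) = (x - 4)*(x + 1)*(x + 2)*(x^2 - x - 20) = (x - 5)*(x - 4)*(x + 1)*(x + 2)*(x + 4)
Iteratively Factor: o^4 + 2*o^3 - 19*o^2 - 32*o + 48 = (o - 1)*(o^3 + 3*o^2 - 16*o - 48) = (o - 1)*(o + 3)*(o^2 - 16) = (o - 4)*(o - 1)*(o + 3)*(o + 4)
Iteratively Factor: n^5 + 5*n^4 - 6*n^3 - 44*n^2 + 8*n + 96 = (n + 3)*(n^4 + 2*n^3 - 12*n^2 - 8*n + 32) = (n - 2)*(n + 3)*(n^3 + 4*n^2 - 4*n - 16) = (n - 2)^2*(n + 3)*(n^2 + 6*n + 8) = (n - 2)^2*(n + 3)*(n + 4)*(n + 2)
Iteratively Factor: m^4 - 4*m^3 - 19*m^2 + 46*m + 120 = (m - 4)*(m^3 - 19*m - 30) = (m - 4)*(m + 3)*(m^2 - 3*m - 10) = (m - 5)*(m - 4)*(m + 3)*(m + 2)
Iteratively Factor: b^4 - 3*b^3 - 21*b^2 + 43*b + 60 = (b + 1)*(b^3 - 4*b^2 - 17*b + 60) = (b - 3)*(b + 1)*(b^2 - b - 20) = (b - 5)*(b - 3)*(b + 1)*(b + 4)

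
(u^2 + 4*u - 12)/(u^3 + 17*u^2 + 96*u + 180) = (u - 2)/(u^2 + 11*u + 30)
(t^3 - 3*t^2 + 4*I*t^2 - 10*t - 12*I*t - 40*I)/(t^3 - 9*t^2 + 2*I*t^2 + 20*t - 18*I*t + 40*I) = (t^2 + t*(2 + 4*I) + 8*I)/(t^2 + t*(-4 + 2*I) - 8*I)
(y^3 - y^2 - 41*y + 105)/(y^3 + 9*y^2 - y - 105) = (y - 5)/(y + 5)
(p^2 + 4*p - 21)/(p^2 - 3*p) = (p + 7)/p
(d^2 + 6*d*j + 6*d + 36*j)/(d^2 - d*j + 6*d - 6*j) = (d + 6*j)/(d - j)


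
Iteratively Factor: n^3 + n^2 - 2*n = (n - 1)*(n^2 + 2*n) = n*(n - 1)*(n + 2)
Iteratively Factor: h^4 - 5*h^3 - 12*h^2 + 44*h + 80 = (h + 2)*(h^3 - 7*h^2 + 2*h + 40) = (h - 5)*(h + 2)*(h^2 - 2*h - 8) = (h - 5)*(h - 4)*(h + 2)*(h + 2)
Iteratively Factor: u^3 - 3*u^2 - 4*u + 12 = (u - 2)*(u^2 - u - 6) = (u - 3)*(u - 2)*(u + 2)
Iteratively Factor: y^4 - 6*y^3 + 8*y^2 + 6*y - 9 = (y + 1)*(y^3 - 7*y^2 + 15*y - 9) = (y - 1)*(y + 1)*(y^2 - 6*y + 9) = (y - 3)*(y - 1)*(y + 1)*(y - 3)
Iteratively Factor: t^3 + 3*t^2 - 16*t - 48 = (t - 4)*(t^2 + 7*t + 12) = (t - 4)*(t + 4)*(t + 3)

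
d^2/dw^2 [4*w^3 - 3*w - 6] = 24*w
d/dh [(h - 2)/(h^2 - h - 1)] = (h^2 - h - (h - 2)*(2*h - 1) - 1)/(-h^2 + h + 1)^2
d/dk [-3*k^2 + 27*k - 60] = 27 - 6*k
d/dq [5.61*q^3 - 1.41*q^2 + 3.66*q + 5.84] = 16.83*q^2 - 2.82*q + 3.66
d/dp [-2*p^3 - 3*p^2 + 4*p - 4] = -6*p^2 - 6*p + 4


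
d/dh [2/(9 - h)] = 2/(h - 9)^2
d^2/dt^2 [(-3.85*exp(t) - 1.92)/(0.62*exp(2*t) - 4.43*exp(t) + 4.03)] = (-1.47994*exp(4*t) - 13.526602*exp(3*t) + 73.5380760000001*exp(2*t) - 87.224225*exp(t) - 96.805033)*exp(t)/(0.238328*exp(6*t) - 5.108676*exp(5*t) + 41.14971*exp(4*t) - 153.351095*exp(3*t) + 267.473115*exp(2*t) - 215.841561*exp(t) + 65.450827)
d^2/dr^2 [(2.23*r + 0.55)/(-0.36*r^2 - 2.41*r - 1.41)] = (-(0.72*r + 2.41)*(1.44*r + 4.82)*(2.23*r + 0.55) + (4.8168*r + 11.1446)*(0.36*r^2 + 2.41*r + 1.41))/(0.36*r^2 + 2.41*r + 1.41)^3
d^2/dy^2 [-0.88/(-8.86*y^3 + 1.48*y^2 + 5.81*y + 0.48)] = ((2.6048 - 46.7808*y)*(-8.86*y^3 + 1.48*y^2 + 5.81*y + 0.48) - 0.88*(-53.16*y^2 + 5.92*y + 11.62)*(-26.58*y^2 + 2.96*y + 5.81))/(-8.86*y^3 + 1.48*y^2 + 5.81*y + 0.48)^3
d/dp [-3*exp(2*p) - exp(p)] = (-6*exp(p) - 1)*exp(p)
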